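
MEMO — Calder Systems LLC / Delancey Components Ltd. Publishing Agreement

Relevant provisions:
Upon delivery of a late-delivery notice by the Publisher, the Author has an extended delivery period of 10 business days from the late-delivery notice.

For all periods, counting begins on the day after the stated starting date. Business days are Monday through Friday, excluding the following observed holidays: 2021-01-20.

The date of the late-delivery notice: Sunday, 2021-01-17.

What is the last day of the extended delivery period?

2021-02-01

From Sunday, 2021-01-17, 10 business days (Jan 18, Jan 19, Jan 21, Jan 22, Jan 25, Jan 26, Jan 27, Jan 28, Jan 29, Feb 1, skipping weekends and the listed holiday on Jan 20) brings us to Monday, 2021-02-01, which is the last day of the extended delivery period.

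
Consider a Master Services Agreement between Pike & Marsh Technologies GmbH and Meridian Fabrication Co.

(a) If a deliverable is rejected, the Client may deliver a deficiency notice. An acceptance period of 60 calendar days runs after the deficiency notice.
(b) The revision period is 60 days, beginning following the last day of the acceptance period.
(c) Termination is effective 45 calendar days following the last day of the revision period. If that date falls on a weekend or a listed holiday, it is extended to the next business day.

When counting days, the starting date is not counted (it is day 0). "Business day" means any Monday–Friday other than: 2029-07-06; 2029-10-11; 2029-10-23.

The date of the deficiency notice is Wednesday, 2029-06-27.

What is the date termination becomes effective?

2029-12-10

The last day of the acceptance period: 60 calendar days after 2029-06-27 is 2029-08-26.
Adding 60 calendar days to 2029-08-26 gives 2029-10-25, which is the last day of the revision period.
Adding 45 calendar days to 2029-10-25 gives 2029-12-09, which is the date termination becomes effective. That falls on a Sunday, so it rolls to the next business day, Monday, 2029-12-10.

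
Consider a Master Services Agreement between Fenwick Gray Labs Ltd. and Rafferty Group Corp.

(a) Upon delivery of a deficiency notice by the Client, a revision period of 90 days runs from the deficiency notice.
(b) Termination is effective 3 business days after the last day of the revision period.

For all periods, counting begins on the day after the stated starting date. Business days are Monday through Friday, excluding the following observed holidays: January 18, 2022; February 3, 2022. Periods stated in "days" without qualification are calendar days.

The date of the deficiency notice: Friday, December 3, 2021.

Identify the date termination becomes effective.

March 8, 2022

Adding 90 calendar days to December 3, 2021 gives March 3, 2022, which is the last day of the revision period.
From Thursday, March 3, 2022, 3 business days (Mar 4, Mar 7, Mar 8, skipping weekends) brings us to Tuesday, March 8, 2022, which is the date termination becomes effective.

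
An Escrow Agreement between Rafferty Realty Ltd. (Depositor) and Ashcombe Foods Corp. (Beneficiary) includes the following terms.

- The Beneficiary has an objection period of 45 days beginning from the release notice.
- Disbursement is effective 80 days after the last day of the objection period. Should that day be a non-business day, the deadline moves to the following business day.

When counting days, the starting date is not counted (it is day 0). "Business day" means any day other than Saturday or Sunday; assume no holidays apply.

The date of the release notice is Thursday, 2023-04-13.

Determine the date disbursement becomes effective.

2023-08-16

The last day of the objection period: 45 calendar days after 2023-04-13 is 2023-05-28.
Adding 80 calendar days to 2023-05-28 gives 2023-08-16, which is the date disbursement becomes effective. 2023-08-16 is a Wednesday, so no roll-forward applies.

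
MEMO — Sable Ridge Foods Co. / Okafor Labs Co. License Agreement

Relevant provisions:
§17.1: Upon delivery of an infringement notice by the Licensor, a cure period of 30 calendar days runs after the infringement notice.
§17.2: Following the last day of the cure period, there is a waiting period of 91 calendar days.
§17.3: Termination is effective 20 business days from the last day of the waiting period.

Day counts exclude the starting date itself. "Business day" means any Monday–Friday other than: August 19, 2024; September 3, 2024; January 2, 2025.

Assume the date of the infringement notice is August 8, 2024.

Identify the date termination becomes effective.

The last day of the cure period: 30 calendar days after August 8, 2024 is September 7, 2024.
Adding 91 calendar days to September 7, 2024 gives December 7, 2024, which is the last day of the waiting period.
The date termination becomes effective: 20 business days after Saturday, December 7, 2024, skipping weekends and the listed holiday on Jan 2 — Dec 9, Dec 10, Dec 11, Dec 12, …, Jan 1, Jan 3, Jan 6 — lands on Monday, January 6, 2025.

January 6, 2025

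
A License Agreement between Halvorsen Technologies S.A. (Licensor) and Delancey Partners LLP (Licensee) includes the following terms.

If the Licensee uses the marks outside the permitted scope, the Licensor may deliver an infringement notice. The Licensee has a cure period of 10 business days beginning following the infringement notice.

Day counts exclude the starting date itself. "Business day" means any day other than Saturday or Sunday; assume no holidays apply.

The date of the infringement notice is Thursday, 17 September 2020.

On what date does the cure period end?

The last day of the cure period: counting 10 business days from Thursday, 17 September 2020 (Sep 18, Sep 21, Sep 22, Sep 23, Sep 24, Sep 25, Sep 28, Sep 29, Sep 30, Oct 1, skipping weekends) reaches Thursday, 1 October 2020.

1 October 2020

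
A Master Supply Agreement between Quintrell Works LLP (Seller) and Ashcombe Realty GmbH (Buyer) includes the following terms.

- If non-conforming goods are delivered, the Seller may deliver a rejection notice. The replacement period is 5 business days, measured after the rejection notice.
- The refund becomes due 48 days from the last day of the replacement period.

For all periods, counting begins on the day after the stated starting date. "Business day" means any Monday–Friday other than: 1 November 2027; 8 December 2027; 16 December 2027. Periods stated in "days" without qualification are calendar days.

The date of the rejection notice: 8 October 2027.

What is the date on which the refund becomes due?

The last day of the replacement period: 5 business days after Friday, 8 October 2027, skipping weekends — Oct 11, Oct 12, Oct 13, Oct 14, Oct 15 — lands on Friday, 15 October 2027.
Adding 48 calendar days to 15 October 2027 gives 2 December 2027, which is the date on which the refund becomes due.

2 December 2027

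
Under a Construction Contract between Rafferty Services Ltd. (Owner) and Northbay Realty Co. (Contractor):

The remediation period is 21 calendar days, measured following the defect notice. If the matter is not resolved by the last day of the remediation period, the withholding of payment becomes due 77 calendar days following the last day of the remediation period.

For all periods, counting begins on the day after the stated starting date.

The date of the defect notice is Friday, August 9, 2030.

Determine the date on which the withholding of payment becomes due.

The last day of the remediation period: August 9, 2030 + 21 days = August 30, 2030.
Adding 77 calendar days to August 30, 2030 gives November 15, 2030, which is the date on which the withholding of payment becomes due.

November 15, 2030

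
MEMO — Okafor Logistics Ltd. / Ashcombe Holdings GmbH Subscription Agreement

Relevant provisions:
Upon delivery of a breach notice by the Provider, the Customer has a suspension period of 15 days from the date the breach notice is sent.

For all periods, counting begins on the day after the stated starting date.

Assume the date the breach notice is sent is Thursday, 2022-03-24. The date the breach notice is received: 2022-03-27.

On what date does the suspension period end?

2022-04-08

The last day of the suspension period: 2022-03-24 + 15 days = 2022-04-08.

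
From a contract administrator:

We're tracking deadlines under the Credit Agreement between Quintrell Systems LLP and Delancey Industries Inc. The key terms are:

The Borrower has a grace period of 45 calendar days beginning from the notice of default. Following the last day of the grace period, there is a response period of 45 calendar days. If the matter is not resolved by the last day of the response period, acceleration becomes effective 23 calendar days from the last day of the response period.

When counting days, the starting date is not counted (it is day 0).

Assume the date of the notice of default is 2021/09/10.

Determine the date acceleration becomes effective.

The last day of the grace period: 2021/09/10 + 45 days = 2021/10/25.
The last day of the response period: 45 calendar days after 2021/10/25 is 2021/12/09.
Adding 23 calendar days to 2021/12/09 gives 2022/01/01, which is the date acceleration becomes effective.

2022/01/01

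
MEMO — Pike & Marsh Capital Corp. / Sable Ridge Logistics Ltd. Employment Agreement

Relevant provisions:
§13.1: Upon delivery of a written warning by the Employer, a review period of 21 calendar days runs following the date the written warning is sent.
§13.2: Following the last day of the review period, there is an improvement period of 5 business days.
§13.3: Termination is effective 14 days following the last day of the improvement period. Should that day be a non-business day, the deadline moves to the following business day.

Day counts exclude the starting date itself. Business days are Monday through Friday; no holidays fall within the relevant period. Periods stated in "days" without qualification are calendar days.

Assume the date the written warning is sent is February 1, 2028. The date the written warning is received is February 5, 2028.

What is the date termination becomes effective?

Adding 21 calendar days to February 1, 2028 gives February 22, 2028, which is the last day of the review period.
From Tuesday, February 22, 2028, 5 business days (Feb 23, Feb 24, Feb 25, Feb 28, Feb 29, skipping weekends) brings us to Tuesday, February 29, 2028, which is the last day of the improvement period.
The date termination becomes effective: February 29, 2028 + 14 days = March 14, 2028. March 14, 2028 is a Tuesday, so no roll-forward applies.

March 14, 2028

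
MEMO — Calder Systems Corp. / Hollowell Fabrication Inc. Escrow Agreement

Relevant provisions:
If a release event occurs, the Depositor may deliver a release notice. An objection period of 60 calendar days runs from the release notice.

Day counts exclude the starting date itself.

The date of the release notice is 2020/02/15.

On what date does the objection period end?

The last day of the objection period: 60 calendar days after 2020/02/15 is 2020/04/15.

2020/04/15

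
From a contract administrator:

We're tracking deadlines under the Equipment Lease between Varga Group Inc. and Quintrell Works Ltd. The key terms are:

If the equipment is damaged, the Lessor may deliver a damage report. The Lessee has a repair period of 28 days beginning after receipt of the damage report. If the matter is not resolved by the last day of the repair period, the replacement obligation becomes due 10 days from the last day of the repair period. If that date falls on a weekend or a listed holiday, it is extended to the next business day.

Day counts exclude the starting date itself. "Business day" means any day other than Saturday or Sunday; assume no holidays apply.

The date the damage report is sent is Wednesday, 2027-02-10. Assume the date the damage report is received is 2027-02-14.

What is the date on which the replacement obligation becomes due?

Adding 28 calendar days to 2027-02-14 gives 2027-03-14, which is the last day of the repair period.
The date on which the replacement obligation becomes due: 2027-03-14 + 10 days = 2027-03-24. 2027-03-24 is a Wednesday, so no roll-forward applies.

2027-03-24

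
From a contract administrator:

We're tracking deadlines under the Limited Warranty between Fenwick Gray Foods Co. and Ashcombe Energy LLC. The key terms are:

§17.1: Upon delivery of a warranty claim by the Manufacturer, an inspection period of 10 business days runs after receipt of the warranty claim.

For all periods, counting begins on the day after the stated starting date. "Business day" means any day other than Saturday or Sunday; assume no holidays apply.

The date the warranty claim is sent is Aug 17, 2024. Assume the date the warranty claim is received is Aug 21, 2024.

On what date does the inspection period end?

The last day of the inspection period: counting 10 business days from Wednesday, Aug 21, 2024 (Aug 22, Aug 23, Aug 26, Aug 27, Aug 28, Aug 29, Aug 30, Sep 2, Sep 3, Sep 4, skipping weekends) reaches Wednesday, Sep 4, 2024.

Sep 4, 2024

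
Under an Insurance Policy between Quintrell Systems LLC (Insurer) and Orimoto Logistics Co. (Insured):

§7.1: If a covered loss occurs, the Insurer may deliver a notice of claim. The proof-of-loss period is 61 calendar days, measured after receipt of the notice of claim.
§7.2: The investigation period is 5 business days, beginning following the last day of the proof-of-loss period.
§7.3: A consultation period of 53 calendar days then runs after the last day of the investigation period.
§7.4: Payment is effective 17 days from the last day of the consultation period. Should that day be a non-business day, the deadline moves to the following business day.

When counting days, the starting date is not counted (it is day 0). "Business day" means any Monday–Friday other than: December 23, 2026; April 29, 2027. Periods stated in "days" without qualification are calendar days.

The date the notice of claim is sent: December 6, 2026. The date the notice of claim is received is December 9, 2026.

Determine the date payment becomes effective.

Adding 61 calendar days to December 9, 2026 gives February 8, 2027, which is the last day of the proof-of-loss period.
The last day of the investigation period: 5 business days after Monday, February 8, 2027, skipping weekends — Feb 9, Feb 10, Feb 11, Feb 12, Feb 15 — lands on Monday, February 15, 2027.
The last day of the consultation period: 53 calendar days after February 15, 2027 is April 9, 2027.
The date payment becomes effective: 17 calendar days after April 9, 2027 is April 26, 2027. April 26, 2027 is a Monday and is not a listed holiday, so no roll-forward applies.

April 26, 2027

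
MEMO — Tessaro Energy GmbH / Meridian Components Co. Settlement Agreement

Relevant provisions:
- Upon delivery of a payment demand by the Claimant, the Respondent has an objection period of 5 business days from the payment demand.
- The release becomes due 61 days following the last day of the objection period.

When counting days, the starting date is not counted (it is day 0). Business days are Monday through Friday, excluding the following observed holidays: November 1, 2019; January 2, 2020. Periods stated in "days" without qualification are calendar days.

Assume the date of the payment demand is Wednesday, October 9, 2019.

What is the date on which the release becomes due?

December 16, 2019

The last day of the objection period: 5 business days after Wednesday, October 9, 2019, skipping weekends — Oct 10, Oct 11, Oct 14, Oct 15, Oct 16 — lands on Wednesday, October 16, 2019.
The date on which the release becomes due: 61 calendar days after October 16, 2019 is December 16, 2019.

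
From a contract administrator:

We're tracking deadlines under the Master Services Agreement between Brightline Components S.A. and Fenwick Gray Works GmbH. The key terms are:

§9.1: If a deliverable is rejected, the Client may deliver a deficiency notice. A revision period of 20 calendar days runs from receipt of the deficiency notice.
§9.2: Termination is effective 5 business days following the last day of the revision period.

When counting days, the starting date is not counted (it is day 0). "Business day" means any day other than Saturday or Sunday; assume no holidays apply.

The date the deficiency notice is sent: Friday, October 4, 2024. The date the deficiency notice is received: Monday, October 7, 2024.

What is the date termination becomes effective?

November 1, 2024

The last day of the revision period: October 7, 2024 + 20 days = October 27, 2024.
The date termination becomes effective: counting 5 business days from Sunday, October 27, 2024 (Oct 28, Oct 29, Oct 30, Oct 31, Nov 1, skipping weekends) reaches Friday, November 1, 2024.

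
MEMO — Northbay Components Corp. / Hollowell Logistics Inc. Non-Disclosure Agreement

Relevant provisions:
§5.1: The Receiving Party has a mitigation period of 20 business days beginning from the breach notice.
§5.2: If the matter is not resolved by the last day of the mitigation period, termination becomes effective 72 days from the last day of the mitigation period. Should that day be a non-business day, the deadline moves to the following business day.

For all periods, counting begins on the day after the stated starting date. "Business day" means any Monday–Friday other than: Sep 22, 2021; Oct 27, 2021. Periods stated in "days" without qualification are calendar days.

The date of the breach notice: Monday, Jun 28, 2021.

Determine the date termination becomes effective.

Oct 6, 2021

From Monday, Jun 28, 2021, 20 business days (Jun 29, Jun 30, Jul 1, Jul 2, …, Jul 22, Jul 23, Jul 26, skipping weekends) brings us to Monday, Jul 26, 2021, which is the last day of the mitigation period.
The date termination becomes effective: 72 calendar days after Jul 26, 2021 is Oct 6, 2021. Oct 6, 2021 is a Wednesday and is not a listed holiday, so no roll-forward applies.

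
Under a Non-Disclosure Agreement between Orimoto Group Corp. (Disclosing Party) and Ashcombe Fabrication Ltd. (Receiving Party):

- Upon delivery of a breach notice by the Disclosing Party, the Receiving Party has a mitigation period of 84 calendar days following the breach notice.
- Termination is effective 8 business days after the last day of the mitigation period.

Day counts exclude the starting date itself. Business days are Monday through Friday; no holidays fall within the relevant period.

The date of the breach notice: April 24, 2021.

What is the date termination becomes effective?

July 28, 2021

The last day of the mitigation period: 84 calendar days after April 24, 2021 is July 17, 2021.
From Saturday, July 17, 2021, 8 business days (Jul 19, Jul 20, Jul 21, Jul 22, Jul 23, Jul 26, Jul 27, Jul 28, skipping weekends) brings us to Wednesday, July 28, 2021, which is the date termination becomes effective.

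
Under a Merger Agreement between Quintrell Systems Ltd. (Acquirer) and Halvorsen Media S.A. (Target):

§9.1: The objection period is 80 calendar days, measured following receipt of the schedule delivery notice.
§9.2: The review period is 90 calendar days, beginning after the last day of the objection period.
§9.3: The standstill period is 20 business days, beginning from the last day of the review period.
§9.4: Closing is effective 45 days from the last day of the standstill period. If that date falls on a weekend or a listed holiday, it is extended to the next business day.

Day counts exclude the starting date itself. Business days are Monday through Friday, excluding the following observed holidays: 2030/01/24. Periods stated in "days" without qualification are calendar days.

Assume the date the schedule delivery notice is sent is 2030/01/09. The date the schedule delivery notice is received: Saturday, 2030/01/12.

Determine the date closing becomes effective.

2030/09/12

Adding 80 calendar days to 2030/01/12 gives 2030/04/02, which is the last day of the objection period.
Adding 90 calendar days to 2030/04/02 gives 2030/07/01, which is the last day of the review period.
From Monday, 2030/07/01, 20 business days (Jul 2, Jul 3, Jul 4, Jul 5, …, Jul 25, Jul 26, Jul 29, skipping weekends) brings us to Monday, 2030/07/29, which is the last day of the standstill period.
The date closing becomes effective: 2030/07/29 + 45 days = 2030/09/12. 2030/09/12 is a Thursday and is not a listed holiday, so no roll-forward applies.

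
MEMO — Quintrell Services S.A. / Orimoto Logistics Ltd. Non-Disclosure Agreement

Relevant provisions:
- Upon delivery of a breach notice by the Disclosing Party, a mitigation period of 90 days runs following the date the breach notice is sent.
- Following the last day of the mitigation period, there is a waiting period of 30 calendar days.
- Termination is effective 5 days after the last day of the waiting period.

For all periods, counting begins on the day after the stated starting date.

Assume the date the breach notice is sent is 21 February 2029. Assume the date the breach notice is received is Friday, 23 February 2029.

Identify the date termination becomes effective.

The last day of the mitigation period: 21 February 2029 + 90 days = 22 May 2029.
Adding 30 calendar days to 22 May 2029 gives 21 June 2029, which is the last day of the waiting period.
The date termination becomes effective: 5 calendar days after 21 June 2029 is 26 June 2029.

26 June 2029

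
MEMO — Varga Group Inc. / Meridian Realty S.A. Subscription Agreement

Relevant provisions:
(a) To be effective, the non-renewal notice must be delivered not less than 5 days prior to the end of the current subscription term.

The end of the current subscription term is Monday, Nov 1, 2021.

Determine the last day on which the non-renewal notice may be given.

Oct 27, 2021

Nov 1, 2021 minus 5 days is Oct 27, 2021.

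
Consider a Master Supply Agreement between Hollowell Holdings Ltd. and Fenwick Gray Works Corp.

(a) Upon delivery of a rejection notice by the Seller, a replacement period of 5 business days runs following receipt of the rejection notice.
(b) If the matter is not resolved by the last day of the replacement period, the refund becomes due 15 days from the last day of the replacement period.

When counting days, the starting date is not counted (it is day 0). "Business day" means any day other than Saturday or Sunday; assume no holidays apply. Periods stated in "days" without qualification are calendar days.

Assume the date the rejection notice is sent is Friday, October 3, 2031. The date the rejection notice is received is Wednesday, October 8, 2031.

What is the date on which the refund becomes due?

October 30, 2031

The last day of the replacement period: counting 5 business days from Wednesday, October 8, 2031 (Oct 9, Oct 10, Oct 13, Oct 14, Oct 15, skipping weekends) reaches Wednesday, October 15, 2031.
The date on which the refund becomes due: October 15, 2031 + 15 days = October 30, 2031.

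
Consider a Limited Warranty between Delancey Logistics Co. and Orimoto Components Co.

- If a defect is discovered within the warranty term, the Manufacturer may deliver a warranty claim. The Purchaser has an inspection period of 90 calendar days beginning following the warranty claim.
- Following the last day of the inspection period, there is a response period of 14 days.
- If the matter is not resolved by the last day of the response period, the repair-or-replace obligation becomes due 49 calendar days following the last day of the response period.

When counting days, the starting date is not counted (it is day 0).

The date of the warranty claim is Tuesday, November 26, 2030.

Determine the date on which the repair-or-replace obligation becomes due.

April 28, 2031

The last day of the inspection period: November 26, 2030 + 90 days = February 24, 2031.
Adding 14 calendar days to February 24, 2031 gives March 10, 2031, which is the last day of the response period.
The date on which the repair-or-replace obligation becomes due: March 10, 2031 + 49 days = April 28, 2031.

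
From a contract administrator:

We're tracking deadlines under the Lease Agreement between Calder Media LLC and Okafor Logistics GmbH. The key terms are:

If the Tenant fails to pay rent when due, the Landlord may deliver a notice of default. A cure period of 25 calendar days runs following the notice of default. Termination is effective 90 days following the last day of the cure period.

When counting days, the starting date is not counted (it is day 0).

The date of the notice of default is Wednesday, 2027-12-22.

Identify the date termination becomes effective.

2028-04-15

Adding 25 calendar days to 2027-12-22 gives 2028-01-16, which is the last day of the cure period.
The date termination becomes effective: 2028-01-16 + 90 days = 2028-04-15.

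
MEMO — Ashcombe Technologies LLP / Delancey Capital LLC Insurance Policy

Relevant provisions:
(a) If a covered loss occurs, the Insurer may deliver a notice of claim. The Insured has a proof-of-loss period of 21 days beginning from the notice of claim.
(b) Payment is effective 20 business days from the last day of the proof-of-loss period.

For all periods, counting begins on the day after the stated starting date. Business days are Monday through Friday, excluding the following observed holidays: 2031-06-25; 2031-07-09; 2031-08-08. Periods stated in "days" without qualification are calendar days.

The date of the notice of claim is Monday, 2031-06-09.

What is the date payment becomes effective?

2031-07-29

The last day of the proof-of-loss period: 2031-06-09 + 21 days = 2031-06-30.
From Monday, 2031-06-30, 20 business days (Jul 1, Jul 2, Jul 3, Jul 4, …, Jul 25, Jul 28, Jul 29, skipping weekends and the listed holiday on Jul 9) brings us to Tuesday, 2031-07-29, which is the date payment becomes effective.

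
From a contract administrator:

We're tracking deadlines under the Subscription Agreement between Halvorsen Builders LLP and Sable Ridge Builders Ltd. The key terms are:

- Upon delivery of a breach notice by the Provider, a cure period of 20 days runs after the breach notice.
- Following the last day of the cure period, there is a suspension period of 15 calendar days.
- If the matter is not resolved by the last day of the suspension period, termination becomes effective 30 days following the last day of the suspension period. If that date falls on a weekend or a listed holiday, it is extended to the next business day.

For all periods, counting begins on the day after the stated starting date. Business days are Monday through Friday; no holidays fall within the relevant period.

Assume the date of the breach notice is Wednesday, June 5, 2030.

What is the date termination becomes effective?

August 9, 2030

Adding 20 calendar days to June 5, 2030 gives June 25, 2030, which is the last day of the cure period.
The last day of the suspension period: 15 calendar days after June 25, 2030 is July 10, 2030.
The date termination becomes effective: July 10, 2030 + 30 days = August 9, 2030. August 9, 2030 is a Friday, so no roll-forward applies.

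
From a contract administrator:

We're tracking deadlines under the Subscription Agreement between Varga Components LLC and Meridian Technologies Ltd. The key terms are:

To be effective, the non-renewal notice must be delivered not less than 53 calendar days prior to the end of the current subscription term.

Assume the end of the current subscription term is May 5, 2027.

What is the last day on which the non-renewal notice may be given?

Counting back 53 calendar days from May 5, 2027 gives March 13, 2027.

March 13, 2027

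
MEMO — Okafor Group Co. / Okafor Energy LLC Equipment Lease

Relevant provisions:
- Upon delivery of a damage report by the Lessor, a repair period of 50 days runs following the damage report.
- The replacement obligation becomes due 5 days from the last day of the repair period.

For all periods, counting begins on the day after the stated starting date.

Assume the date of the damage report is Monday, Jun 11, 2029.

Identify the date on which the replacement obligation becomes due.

The last day of the repair period: Jun 11, 2029 + 50 days = Jul 31, 2029.
The date on which the replacement obligation becomes due: 5 calendar days after Jul 31, 2029 is Aug 5, 2029.

Aug 5, 2029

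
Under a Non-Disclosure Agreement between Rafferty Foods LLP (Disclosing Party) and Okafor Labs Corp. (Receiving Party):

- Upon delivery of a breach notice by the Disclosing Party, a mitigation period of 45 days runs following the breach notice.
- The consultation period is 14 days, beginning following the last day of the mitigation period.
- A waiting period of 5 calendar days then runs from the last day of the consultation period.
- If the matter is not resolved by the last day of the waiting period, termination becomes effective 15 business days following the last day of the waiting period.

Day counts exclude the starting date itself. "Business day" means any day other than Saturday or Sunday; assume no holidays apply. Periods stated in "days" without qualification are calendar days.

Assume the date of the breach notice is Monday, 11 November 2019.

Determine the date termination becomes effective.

Adding 45 calendar days to 11 November 2019 gives 26 December 2019, which is the last day of the mitigation period.
The last day of the consultation period: 26 December 2019 + 14 days = 9 January 2020.
The last day of the waiting period: 5 calendar days after 9 January 2020 is 14 January 2020.
From Tuesday, 14 January 2020, 15 business days (Jan 15, Jan 16, Jan 17, Jan 20, …, Jan 31, Feb 3, Feb 4, skipping weekends) brings us to Tuesday, 4 February 2020, which is the date termination becomes effective.

4 February 2020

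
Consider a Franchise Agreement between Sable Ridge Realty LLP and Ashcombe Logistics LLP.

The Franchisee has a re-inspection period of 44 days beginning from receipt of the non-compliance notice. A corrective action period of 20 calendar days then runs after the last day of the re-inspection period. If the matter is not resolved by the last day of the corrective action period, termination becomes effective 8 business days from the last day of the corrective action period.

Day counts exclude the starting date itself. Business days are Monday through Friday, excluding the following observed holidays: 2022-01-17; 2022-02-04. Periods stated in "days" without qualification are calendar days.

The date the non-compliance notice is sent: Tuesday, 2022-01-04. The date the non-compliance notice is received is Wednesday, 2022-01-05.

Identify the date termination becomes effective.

2022-03-22

The last day of the re-inspection period: 44 calendar days after 2022-01-05 is 2022-02-18.
The last day of the corrective action period: 2022-02-18 + 20 days = 2022-03-10.
The date termination becomes effective: 8 business days after Thursday, 2022-03-10, skipping weekends — Mar 11, Mar 14, Mar 15, Mar 16, Mar 17, Mar 18, Mar 21, Mar 22 — lands on Tuesday, 2022-03-22.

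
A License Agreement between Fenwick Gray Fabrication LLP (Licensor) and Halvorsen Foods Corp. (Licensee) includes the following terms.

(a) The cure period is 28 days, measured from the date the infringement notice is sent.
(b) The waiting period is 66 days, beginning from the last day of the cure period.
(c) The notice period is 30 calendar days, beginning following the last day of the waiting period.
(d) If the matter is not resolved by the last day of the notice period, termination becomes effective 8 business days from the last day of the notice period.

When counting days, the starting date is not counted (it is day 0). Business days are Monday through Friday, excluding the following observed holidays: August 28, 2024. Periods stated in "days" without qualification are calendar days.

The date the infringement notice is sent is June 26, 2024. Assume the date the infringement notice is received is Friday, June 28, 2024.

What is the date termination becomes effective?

Adding 28 calendar days to June 26, 2024 gives July 24, 2024, which is the last day of the cure period.
The last day of the waiting period: 66 calendar days after July 24, 2024 is September 28, 2024.
The last day of the notice period: September 28, 2024 + 30 days = October 28, 2024.
The date termination becomes effective: 8 business days after Monday, October 28, 2024, skipping weekends — Oct 29, Oct 30, Oct 31, Nov 1, Nov 4, Nov 5, Nov 6, Nov 7 — lands on Thursday, November 7, 2024.

November 7, 2024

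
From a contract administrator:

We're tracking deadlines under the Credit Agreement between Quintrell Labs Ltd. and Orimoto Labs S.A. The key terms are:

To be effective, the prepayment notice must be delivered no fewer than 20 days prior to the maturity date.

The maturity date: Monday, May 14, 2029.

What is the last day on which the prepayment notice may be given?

April 24, 2029

Counting back 20 calendar days from May 14, 2029 gives April 24, 2029.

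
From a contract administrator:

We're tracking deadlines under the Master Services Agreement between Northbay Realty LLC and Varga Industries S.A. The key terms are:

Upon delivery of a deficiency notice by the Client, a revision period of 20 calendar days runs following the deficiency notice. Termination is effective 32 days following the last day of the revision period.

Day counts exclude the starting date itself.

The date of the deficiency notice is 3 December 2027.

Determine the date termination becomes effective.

24 January 2028

Adding 20 calendar days to 3 December 2027 gives 23 December 2027, which is the last day of the revision period.
Adding 32 calendar days to 23 December 2027 gives 24 January 2028, which is the date termination becomes effective.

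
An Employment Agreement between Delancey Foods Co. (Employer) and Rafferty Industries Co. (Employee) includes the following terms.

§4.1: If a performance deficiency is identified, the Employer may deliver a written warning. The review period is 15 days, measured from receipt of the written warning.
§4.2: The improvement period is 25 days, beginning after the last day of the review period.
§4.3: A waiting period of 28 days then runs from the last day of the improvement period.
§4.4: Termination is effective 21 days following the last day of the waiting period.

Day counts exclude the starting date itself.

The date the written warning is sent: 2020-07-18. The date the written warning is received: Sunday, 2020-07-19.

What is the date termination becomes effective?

2020-10-16

The last day of the review period: 2020-07-19 + 15 days = 2020-08-03.
Adding 25 calendar days to 2020-08-03 gives 2020-08-28, which is the last day of the improvement period.
The last day of the waiting period: 28 calendar days after 2020-08-28 is 2020-09-25.
The date termination becomes effective: 2020-09-25 + 21 days = 2020-10-16.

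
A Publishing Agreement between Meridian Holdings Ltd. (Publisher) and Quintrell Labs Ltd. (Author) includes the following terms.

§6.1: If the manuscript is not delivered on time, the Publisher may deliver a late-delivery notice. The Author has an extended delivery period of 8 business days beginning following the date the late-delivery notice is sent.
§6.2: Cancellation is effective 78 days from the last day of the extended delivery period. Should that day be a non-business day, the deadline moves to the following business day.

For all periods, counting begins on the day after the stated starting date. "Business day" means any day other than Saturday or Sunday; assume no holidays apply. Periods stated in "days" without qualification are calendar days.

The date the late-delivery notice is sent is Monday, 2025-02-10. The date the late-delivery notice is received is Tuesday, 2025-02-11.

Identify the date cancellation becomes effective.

From Monday, 2025-02-10, 8 business days (Feb 11, Feb 12, Feb 13, Feb 14, Feb 17, Feb 18, Feb 19, Feb 20, skipping weekends) brings us to Thursday, 2025-02-20, which is the last day of the extended delivery period.
The date cancellation becomes effective: 2025-02-20 + 78 days = 2025-05-09. 2025-05-09 is a Friday, so no roll-forward applies.

2025-05-09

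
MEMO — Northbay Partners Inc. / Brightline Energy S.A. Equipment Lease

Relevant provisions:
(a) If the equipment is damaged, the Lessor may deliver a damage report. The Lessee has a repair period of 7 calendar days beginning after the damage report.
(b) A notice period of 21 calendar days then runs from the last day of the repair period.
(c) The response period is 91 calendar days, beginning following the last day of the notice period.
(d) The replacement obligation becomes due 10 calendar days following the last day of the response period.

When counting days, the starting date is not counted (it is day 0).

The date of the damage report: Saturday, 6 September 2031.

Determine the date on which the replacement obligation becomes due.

13 January 2032

The last day of the repair period: 7 calendar days after 6 September 2031 is 13 September 2031.
The last day of the notice period: 13 September 2031 + 21 days = 4 October 2031.
The last day of the response period: 91 calendar days after 4 October 2031 is 3 January 2032.
Adding 10 calendar days to 3 January 2032 gives 13 January 2032, which is the date on which the replacement obligation becomes due.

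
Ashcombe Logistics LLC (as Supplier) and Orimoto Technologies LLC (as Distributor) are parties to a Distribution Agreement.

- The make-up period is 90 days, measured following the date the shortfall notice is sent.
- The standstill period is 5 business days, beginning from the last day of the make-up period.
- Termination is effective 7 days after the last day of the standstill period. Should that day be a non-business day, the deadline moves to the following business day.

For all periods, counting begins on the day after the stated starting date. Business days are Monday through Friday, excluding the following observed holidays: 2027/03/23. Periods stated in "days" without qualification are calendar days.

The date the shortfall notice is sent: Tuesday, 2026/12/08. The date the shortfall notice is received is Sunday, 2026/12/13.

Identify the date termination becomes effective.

2027/03/22

The last day of the make-up period: 90 calendar days after 2026/12/08 is 2027/03/08.
From Monday, 2027/03/08, 5 business days (Mar 9, Mar 10, Mar 11, Mar 12, Mar 15, skipping weekends) brings us to Monday, 2027/03/15, which is the last day of the standstill period.
The date termination becomes effective: 2027/03/15 + 7 days = 2027/03/22. 2027/03/22 is a Monday and is not a listed holiday, so no roll-forward applies.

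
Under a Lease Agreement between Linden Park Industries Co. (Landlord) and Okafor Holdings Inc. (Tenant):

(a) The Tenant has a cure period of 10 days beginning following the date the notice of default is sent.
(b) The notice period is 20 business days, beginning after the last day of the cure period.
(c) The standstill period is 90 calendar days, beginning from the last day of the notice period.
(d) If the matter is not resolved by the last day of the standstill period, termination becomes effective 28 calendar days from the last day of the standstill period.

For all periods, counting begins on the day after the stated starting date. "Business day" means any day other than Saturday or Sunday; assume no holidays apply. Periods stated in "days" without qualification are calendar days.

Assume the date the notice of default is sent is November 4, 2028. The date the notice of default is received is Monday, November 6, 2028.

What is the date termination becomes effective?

April 9, 2029

The last day of the cure period: November 4, 2028 + 10 days = November 14, 2028.
The last day of the notice period: 20 business days after Tuesday, November 14, 2028, skipping weekends — Nov 15, Nov 16, Nov 17, Nov 20, …, Dec 8, Dec 11, Dec 12 — lands on Tuesday, December 12, 2028.
The last day of the standstill period: 90 calendar days after December 12, 2028 is March 12, 2029.
The date termination becomes effective: 28 calendar days after March 12, 2029 is April 9, 2029.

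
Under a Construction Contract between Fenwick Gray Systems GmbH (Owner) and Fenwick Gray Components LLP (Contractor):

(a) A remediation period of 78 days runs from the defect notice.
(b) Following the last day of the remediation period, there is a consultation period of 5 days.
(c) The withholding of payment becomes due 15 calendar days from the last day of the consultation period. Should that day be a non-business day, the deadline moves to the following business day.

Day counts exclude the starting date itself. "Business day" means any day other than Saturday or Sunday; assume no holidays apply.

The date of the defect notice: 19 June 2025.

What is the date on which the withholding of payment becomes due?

25 September 2025

Adding 78 calendar days to 19 June 2025 gives 5 September 2025, which is the last day of the remediation period.
The last day of the consultation period: 5 calendar days after 5 September 2025 is 10 September 2025.
Adding 15 calendar days to 10 September 2025 gives 25 September 2025, which is the date on which the withholding of payment becomes due. 25 September 2025 is a Thursday, so no roll-forward applies.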